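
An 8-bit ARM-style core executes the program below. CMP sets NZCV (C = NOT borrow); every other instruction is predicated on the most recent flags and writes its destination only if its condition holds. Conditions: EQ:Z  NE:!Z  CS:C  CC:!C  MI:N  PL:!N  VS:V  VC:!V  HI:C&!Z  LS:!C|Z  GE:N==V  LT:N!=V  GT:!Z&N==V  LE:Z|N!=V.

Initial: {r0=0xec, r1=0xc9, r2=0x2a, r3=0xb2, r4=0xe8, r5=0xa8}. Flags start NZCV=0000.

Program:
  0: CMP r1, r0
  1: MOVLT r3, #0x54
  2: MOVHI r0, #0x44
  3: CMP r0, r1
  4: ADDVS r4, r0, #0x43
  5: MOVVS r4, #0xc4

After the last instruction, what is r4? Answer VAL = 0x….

VAL = 0xe8

0: ✓ CMP  NZCV=1000
1: ✓ MOVLT  r3←0x54
2: · MOVHI
3: ✓ CMP  NZCV=0010
4: · ADDVS
5: · MOVVS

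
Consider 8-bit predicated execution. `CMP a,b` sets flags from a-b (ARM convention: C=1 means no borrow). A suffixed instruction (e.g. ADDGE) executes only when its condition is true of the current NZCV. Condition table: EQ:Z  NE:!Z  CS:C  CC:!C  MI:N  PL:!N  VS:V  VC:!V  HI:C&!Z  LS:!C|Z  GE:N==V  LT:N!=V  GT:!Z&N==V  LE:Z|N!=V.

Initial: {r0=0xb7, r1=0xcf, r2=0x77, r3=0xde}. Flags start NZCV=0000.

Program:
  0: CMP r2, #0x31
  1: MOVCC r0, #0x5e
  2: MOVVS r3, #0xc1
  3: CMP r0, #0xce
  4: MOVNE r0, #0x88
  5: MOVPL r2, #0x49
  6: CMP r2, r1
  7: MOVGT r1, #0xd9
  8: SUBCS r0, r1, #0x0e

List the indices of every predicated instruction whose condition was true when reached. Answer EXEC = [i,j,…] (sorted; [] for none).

EXEC = [4,7]

[0] flags=0010 → (cmp)
[1] flags=0010 CC?F → skip
[2] flags=0010 VS?F → skip
[3] flags=1000 → (cmp)
[4] flags=1000 NE?T → r0=0x88
[5] flags=1000 PL?F → skip
[6] flags=1001 → (cmp)
[7] flags=1001 GT?T → r1=0xd9
[8] flags=1001 CS?F → skip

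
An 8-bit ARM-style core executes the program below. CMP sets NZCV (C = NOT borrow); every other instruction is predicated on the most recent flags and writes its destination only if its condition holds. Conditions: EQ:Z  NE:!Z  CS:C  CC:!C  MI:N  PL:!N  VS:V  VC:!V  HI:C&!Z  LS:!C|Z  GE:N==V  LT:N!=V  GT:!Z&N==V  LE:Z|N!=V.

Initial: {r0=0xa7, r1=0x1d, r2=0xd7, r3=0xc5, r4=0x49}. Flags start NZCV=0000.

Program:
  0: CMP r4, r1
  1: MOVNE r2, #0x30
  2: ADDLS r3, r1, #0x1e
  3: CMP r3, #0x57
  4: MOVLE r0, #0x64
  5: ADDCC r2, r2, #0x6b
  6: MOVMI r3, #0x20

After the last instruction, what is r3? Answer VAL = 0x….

VAL = 0xc5

0: ✓ CMP  NZCV=0010
1: ✓ MOVNE  r2←0x30
2: · ADDLS
3: ✓ CMP  NZCV=0011
4: ✓ MOVLE  r0←0x64
5: · ADDCC
6: · MOVMI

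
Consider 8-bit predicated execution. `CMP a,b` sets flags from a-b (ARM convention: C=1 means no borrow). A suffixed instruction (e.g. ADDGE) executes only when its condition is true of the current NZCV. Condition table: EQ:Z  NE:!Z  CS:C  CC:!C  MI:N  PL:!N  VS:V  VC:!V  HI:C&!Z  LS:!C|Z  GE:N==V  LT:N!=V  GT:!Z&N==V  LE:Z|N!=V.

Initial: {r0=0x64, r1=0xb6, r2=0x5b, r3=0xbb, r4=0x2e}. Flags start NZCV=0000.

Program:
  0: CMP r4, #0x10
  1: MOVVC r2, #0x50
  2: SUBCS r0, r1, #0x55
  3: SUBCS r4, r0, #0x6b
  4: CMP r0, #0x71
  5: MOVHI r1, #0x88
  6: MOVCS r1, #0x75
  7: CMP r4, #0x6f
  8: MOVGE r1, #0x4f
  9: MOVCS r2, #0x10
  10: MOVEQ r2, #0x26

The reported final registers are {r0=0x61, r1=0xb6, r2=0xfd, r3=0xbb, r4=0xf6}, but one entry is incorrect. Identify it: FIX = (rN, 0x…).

FIX = (r2, 0x10)

0: ✓ CMP  NZCV=0010
1: ✓ MOVVC  r2←0x50
2: ✓ SUBCS  r0←0x61
3: ✓ SUBCS  r4←0xf6
4: ✓ CMP  NZCV=1000
5: · MOVHI
6: · MOVCS
7: ✓ CMP  NZCV=1010
8: · MOVGE
9: ✓ MOVCS  r2←0x10
10: · MOVEQ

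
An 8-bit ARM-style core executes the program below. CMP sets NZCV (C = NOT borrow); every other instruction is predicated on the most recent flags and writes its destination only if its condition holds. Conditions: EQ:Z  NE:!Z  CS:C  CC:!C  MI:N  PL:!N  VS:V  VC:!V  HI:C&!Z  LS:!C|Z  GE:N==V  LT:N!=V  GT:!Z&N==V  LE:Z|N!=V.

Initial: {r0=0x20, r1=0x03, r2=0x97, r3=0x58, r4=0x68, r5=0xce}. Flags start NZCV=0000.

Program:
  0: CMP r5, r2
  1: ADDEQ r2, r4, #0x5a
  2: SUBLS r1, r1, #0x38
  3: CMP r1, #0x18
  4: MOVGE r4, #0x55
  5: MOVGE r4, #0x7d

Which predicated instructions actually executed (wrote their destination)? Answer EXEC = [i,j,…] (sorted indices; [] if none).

EXEC = []

0: ✓ CMP  NZCV=0010
1: · ADDEQ
2: · SUBLS
3: ✓ CMP  NZCV=1000
4: · MOVGE
5: · MOVGE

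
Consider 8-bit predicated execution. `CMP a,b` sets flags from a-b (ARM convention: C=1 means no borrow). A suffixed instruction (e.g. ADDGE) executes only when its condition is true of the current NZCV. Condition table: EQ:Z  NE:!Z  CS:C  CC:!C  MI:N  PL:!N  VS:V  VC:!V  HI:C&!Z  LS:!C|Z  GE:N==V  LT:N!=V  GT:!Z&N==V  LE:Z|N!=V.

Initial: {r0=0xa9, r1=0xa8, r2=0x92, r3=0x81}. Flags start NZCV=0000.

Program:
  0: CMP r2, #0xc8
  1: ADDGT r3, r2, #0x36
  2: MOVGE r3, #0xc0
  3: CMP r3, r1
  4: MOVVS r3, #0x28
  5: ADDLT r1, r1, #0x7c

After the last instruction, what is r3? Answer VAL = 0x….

0: ✓ CMP  NZCV=1000
1: · ADDGT
2: · MOVGE
3: ✓ CMP  NZCV=1000
4: · MOVVS
5: ✓ ADDLT  r1←0x24

VAL = 0x81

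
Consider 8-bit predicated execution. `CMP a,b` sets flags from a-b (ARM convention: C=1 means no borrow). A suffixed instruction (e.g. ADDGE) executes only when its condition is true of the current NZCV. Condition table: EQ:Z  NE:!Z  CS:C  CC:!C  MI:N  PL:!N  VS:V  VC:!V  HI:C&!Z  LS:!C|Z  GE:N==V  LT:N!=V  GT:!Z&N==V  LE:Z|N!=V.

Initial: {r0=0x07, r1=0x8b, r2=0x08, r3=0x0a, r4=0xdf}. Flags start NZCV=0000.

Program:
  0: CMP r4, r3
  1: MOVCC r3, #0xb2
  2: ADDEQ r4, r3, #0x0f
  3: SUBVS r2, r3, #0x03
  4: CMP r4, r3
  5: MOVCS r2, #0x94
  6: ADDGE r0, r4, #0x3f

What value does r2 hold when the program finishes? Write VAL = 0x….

VAL = 0x94

0: ✓ CMP  NZCV=1010
1: · MOVCC
2: · ADDEQ
3: · SUBVS
4: ✓ CMP  NZCV=1010
5: ✓ MOVCS  r2←0x94
6: · ADDGE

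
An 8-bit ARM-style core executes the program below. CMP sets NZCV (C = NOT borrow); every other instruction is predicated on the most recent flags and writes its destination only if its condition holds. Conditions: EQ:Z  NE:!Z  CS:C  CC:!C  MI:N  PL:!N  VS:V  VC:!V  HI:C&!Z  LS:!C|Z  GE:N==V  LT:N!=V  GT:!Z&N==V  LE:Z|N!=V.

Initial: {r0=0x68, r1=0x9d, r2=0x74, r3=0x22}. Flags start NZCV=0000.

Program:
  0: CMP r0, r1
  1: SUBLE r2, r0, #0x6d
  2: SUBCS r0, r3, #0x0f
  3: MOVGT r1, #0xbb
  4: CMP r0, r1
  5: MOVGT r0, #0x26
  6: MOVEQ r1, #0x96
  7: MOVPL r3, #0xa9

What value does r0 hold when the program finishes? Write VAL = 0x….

0: ✓ CMP  NZCV=1001
1: · SUBLE
2: · SUBCS
3: ✓ MOVGT  r1←0xbb
4: ✓ CMP  NZCV=1001
5: ✓ MOVGT  r0←0x26
6: · MOVEQ
7: · MOVPL

VAL = 0x26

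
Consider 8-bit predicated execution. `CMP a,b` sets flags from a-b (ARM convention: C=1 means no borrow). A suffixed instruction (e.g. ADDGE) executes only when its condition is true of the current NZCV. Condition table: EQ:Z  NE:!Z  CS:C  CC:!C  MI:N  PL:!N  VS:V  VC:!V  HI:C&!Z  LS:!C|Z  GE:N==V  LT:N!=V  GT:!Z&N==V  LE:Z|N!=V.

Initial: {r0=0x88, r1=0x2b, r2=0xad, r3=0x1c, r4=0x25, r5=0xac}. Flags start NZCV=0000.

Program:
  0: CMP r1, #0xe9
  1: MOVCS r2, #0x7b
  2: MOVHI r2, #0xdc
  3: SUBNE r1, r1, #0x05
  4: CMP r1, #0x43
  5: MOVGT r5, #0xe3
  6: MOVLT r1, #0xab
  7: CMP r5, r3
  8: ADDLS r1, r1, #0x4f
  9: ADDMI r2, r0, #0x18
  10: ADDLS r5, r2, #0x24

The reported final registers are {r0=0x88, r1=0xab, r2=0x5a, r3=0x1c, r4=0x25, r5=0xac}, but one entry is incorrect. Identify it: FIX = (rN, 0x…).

0: ✓ CMP  NZCV=0000
1: · MOVCS
2: · MOVHI
3: ✓ SUBNE  r1←0x26
4: ✓ CMP  NZCV=1000
5: · MOVGT
6: ✓ MOVLT  r1←0xab
7: ✓ CMP  NZCV=1010
8: · ADDLS
9: ✓ ADDMI  r2←0xa0
10: · ADDLS

FIX = (r2, 0xa0)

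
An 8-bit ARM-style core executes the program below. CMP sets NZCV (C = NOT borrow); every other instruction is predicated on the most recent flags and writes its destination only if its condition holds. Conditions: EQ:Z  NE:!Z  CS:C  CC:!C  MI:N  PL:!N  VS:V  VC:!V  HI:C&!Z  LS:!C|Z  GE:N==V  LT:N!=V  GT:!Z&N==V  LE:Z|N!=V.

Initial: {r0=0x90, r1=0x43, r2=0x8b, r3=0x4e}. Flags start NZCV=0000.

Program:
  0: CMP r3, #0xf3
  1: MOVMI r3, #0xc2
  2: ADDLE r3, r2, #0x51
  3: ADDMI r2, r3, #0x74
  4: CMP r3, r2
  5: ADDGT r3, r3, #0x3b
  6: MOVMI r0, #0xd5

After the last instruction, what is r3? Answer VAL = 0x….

[0] flags=0000 → (cmp)
[1] flags=0000 MI?F → skip
[2] flags=0000 LE?F → skip
[3] flags=0000 MI?F → skip
[4] flags=1001 → (cmp)
[5] flags=1001 GT?T → r3=0x89
[6] flags=1001 MI?T → r0=0xd5

VAL = 0x89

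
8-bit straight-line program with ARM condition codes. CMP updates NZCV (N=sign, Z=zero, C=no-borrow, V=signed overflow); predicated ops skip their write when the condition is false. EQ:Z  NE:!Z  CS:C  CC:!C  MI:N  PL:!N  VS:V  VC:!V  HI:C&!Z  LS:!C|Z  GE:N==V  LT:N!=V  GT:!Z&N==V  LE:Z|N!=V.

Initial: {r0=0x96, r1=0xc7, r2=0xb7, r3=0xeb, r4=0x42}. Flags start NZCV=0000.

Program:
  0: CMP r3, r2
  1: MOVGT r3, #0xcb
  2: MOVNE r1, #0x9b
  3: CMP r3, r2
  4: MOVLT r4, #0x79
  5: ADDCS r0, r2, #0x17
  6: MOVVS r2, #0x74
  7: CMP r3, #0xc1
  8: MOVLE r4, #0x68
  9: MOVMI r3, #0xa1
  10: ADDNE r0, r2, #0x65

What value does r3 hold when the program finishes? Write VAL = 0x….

[0] flags=0010 → (cmp)
[1] flags=0010 GT?T → r3=0xcb
[2] flags=0010 NE?T → r1=0x9b
[3] flags=0010 → (cmp)
[4] flags=0010 LT?F → skip
[5] flags=0010 CS?T → r0=0xce
[6] flags=0010 VS?F → skip
[7] flags=0010 → (cmp)
[8] flags=0010 LE?F → skip
[9] flags=0010 MI?F → skip
[10] flags=0010 NE?T → r0=0x1c

VAL = 0xcb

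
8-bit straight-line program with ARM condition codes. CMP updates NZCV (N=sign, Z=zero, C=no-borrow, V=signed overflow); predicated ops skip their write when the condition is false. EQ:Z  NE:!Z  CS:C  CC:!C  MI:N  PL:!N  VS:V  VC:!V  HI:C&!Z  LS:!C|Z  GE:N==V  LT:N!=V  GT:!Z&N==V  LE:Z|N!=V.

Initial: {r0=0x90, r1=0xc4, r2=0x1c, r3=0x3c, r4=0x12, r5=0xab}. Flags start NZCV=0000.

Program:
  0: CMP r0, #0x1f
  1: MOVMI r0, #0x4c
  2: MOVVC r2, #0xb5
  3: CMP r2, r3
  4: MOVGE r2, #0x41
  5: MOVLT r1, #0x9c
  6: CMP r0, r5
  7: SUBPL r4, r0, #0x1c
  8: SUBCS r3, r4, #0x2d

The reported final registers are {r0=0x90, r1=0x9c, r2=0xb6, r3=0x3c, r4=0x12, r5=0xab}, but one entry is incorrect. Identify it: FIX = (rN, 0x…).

[0] flags=0011 → (cmp)
[1] flags=0011 MI?F → skip
[2] flags=0011 VC?F → skip
[3] flags=1000 → (cmp)
[4] flags=1000 GE?F → skip
[5] flags=1000 LT?T → r1=0x9c
[6] flags=1000 → (cmp)
[7] flags=1000 PL?F → skip
[8] flags=1000 CS?F → skip

FIX = (r2, 0x1c)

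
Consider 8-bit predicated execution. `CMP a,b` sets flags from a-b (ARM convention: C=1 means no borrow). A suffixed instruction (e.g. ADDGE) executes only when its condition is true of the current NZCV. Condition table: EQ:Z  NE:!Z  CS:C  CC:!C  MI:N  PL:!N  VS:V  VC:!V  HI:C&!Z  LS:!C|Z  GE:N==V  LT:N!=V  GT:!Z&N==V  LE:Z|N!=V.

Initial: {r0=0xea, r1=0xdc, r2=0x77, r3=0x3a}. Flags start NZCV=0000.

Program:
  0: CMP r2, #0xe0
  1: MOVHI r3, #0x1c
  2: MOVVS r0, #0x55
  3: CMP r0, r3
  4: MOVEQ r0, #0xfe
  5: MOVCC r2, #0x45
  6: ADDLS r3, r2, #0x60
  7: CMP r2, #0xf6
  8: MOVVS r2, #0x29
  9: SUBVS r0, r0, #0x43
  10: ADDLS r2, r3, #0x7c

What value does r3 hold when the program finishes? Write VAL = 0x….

VAL = 0x3a

0: ✓ CMP  NZCV=1001
1: · MOVHI
2: ✓ MOVVS  r0←0x55
3: ✓ CMP  NZCV=0010
4: · MOVEQ
5: · MOVCC
6: · ADDLS
7: ✓ CMP  NZCV=1001
8: ✓ MOVVS  r2←0x29
9: ✓ SUBVS  r0←0x12
10: ✓ ADDLS  r2←0xb6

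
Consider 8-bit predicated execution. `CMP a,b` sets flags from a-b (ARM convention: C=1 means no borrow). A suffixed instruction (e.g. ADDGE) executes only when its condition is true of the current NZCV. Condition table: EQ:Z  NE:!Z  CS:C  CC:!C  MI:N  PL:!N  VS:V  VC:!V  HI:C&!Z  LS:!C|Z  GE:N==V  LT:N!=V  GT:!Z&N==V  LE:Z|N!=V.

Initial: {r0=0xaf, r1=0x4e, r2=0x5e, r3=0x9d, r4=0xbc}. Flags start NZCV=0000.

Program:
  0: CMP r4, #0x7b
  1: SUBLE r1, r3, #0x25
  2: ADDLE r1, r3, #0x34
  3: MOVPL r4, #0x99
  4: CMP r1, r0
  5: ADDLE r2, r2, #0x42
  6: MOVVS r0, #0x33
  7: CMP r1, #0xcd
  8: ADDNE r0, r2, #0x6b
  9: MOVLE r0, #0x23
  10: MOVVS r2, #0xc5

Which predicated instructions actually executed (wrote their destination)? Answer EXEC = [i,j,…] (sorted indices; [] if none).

0: ✓ CMP  NZCV=0011
1: ✓ SUBLE  r1←0x78
2: ✓ ADDLE  r1←0xd1
3: ✓ MOVPL  r4←0x99
4: ✓ CMP  NZCV=0010
5: · ADDLE
6: · MOVVS
7: ✓ CMP  NZCV=0010
8: ✓ ADDNE  r0←0xc9
9: · MOVLE
10: · MOVVS

EXEC = [1,2,3,8]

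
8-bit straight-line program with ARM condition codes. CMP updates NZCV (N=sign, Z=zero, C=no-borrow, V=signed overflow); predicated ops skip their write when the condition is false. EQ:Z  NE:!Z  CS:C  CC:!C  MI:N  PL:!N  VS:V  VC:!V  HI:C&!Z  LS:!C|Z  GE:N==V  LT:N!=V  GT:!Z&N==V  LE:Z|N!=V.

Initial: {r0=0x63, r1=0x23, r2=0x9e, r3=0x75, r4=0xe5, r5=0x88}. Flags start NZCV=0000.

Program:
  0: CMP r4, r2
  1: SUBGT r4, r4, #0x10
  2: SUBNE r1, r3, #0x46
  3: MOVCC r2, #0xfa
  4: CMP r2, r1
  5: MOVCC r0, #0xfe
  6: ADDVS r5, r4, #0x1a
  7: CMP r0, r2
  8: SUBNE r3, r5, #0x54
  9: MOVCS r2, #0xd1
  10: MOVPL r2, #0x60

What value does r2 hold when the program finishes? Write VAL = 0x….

0: ✓ CMP  NZCV=0010
1: ✓ SUBGT  r4←0xd5
2: ✓ SUBNE  r1←0x2f
3: · MOVCC
4: ✓ CMP  NZCV=0011
5: · MOVCC
6: ✓ ADDVS  r5←0xef
7: ✓ CMP  NZCV=1001
8: ✓ SUBNE  r3←0x9b
9: · MOVCS
10: · MOVPL

VAL = 0x9e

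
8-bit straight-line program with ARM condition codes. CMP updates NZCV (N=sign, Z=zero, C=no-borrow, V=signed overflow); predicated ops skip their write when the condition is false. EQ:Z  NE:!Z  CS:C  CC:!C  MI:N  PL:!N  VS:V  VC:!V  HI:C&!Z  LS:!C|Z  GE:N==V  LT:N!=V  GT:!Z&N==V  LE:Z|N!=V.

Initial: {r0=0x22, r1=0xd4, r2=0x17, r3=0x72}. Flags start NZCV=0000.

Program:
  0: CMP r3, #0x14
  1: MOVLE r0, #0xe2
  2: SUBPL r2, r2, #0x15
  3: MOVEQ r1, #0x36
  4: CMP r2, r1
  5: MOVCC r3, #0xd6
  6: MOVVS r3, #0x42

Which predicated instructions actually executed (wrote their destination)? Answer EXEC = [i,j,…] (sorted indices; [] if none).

EXEC = [2,5]

0: ✓ CMP  NZCV=0010
1: · MOVLE
2: ✓ SUBPL  r2←0x02
3: · MOVEQ
4: ✓ CMP  NZCV=0000
5: ✓ MOVCC  r3←0xd6
6: · MOVVS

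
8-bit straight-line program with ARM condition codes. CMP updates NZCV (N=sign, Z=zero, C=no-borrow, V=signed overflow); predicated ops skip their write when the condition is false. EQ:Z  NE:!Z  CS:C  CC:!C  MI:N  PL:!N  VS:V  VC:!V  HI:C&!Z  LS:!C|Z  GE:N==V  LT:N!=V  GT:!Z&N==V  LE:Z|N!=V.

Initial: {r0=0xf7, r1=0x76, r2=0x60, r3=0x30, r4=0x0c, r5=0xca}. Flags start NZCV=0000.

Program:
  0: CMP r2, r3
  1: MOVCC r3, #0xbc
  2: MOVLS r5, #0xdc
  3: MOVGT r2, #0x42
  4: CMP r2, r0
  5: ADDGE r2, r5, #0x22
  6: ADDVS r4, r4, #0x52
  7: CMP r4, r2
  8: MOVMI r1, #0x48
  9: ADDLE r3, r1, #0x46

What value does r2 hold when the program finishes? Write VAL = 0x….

VAL = 0xec

0: ✓ CMP  NZCV=0010
1: · MOVCC
2: · MOVLS
3: ✓ MOVGT  r2←0x42
4: ✓ CMP  NZCV=0000
5: ✓ ADDGE  r2←0xec
6: · ADDVS
7: ✓ CMP  NZCV=0000
8: · MOVMI
9: · ADDLE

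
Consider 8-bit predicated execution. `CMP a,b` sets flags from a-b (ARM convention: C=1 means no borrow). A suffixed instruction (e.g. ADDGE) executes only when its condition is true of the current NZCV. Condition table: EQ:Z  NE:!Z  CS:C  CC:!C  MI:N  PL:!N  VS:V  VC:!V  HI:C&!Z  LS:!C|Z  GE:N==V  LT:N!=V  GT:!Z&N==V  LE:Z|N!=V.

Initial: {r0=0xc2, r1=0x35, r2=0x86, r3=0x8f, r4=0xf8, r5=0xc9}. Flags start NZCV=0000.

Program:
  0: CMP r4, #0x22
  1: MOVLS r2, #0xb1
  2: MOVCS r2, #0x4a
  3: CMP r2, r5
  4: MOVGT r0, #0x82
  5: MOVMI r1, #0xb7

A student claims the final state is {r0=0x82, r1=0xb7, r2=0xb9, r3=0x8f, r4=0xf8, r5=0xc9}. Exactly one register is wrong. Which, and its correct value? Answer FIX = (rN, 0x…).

[0] flags=1010 → (cmp)
[1] flags=1010 LS?F → skip
[2] flags=1010 CS?T → r2=0x4a
[3] flags=1001 → (cmp)
[4] flags=1001 GT?T → r0=0x82
[5] flags=1001 MI?T → r1=0xb7

FIX = (r2, 0x4a)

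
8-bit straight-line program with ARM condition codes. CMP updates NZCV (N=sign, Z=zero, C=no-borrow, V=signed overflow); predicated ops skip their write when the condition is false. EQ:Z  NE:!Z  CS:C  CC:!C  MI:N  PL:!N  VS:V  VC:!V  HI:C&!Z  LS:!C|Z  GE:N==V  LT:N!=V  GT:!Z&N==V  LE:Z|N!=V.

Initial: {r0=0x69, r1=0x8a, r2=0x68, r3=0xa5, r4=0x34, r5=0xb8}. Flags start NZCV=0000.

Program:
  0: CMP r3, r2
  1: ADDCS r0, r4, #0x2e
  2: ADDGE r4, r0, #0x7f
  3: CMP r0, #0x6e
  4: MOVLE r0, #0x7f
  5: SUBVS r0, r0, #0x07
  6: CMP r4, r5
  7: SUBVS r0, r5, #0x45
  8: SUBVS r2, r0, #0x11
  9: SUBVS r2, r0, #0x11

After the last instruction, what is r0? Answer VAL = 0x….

0: ✓ CMP  NZCV=0011
1: ✓ ADDCS  r0←0x62
2: · ADDGE
3: ✓ CMP  NZCV=1000
4: ✓ MOVLE  r0←0x7f
5: · SUBVS
6: ✓ CMP  NZCV=0000
7: · SUBVS
8: · SUBVS
9: · SUBVS

VAL = 0x7f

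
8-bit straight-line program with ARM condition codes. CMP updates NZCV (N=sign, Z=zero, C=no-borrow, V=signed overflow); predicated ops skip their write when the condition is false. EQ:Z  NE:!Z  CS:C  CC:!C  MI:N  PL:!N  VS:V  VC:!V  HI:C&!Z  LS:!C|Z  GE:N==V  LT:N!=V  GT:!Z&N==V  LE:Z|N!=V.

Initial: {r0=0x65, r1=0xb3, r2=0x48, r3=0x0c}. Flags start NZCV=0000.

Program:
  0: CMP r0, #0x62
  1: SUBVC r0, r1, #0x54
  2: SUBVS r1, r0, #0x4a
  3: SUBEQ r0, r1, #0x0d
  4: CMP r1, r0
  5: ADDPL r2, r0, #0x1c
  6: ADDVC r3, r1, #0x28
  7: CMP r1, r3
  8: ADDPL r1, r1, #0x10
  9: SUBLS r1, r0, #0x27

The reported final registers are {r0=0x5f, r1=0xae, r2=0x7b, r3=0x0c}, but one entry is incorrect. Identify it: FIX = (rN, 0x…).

FIX = (r1, 0xb3)

0: ✓ CMP  NZCV=0010
1: ✓ SUBVC  r0←0x5f
2: · SUBVS
3: · SUBEQ
4: ✓ CMP  NZCV=0011
5: ✓ ADDPL  r2←0x7b
6: · ADDVC
7: ✓ CMP  NZCV=1010
8: · ADDPL
9: · SUBLS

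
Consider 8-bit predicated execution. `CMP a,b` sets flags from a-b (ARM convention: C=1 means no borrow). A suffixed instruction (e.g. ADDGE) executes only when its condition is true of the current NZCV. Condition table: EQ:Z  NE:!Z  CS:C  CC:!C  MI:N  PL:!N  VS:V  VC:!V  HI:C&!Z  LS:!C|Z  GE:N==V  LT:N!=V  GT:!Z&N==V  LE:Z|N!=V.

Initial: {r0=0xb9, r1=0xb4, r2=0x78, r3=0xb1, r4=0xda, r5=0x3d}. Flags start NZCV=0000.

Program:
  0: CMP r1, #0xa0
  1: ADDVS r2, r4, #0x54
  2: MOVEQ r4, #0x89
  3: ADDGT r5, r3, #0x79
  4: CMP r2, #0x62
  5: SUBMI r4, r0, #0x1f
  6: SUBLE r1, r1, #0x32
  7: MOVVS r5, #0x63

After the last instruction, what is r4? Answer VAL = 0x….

0: ✓ CMP  NZCV=0010
1: · ADDVS
2: · MOVEQ
3: ✓ ADDGT  r5←0x2a
4: ✓ CMP  NZCV=0010
5: · SUBMI
6: · SUBLE
7: · MOVVS

VAL = 0xda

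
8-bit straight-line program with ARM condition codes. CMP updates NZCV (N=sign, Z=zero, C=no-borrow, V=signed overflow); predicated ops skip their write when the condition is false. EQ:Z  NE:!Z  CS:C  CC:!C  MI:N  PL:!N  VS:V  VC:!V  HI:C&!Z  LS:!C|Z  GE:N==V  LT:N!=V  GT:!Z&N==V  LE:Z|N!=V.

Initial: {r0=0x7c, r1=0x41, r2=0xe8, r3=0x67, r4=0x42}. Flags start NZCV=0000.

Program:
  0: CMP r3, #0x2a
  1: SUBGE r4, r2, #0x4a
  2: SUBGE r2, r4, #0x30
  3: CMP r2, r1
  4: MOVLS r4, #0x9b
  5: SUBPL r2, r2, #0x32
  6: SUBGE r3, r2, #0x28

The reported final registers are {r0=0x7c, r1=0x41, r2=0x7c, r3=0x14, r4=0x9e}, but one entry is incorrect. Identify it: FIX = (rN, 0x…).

[0] flags=0010 → (cmp)
[1] flags=0010 GE?T → r4=0x9e
[2] flags=0010 GE?T → r2=0x6e
[3] flags=0010 → (cmp)
[4] flags=0010 LS?F → skip
[5] flags=0010 PL?T → r2=0x3c
[6] flags=0010 GE?T → r3=0x14

FIX = (r2, 0x3c)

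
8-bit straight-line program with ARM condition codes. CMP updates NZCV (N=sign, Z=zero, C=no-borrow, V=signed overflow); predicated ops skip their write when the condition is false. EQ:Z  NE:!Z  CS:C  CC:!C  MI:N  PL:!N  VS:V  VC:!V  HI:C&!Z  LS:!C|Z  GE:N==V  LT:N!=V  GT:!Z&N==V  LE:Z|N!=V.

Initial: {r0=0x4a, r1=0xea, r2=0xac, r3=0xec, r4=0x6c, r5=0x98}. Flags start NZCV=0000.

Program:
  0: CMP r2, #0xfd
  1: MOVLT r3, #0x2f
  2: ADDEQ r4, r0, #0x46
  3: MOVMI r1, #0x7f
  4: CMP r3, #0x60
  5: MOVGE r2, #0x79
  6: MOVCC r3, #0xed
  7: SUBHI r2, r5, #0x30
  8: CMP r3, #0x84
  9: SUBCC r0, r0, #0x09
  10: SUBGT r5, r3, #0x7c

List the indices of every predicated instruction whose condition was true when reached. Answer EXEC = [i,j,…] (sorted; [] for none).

EXEC = [1,3,6,10]

0: ✓ CMP  NZCV=1000
1: ✓ MOVLT  r3←0x2f
2: · ADDEQ
3: ✓ MOVMI  r1←0x7f
4: ✓ CMP  NZCV=1000
5: · MOVGE
6: ✓ MOVCC  r3←0xed
7: · SUBHI
8: ✓ CMP  NZCV=0010
9: · SUBCC
10: ✓ SUBGT  r5←0x71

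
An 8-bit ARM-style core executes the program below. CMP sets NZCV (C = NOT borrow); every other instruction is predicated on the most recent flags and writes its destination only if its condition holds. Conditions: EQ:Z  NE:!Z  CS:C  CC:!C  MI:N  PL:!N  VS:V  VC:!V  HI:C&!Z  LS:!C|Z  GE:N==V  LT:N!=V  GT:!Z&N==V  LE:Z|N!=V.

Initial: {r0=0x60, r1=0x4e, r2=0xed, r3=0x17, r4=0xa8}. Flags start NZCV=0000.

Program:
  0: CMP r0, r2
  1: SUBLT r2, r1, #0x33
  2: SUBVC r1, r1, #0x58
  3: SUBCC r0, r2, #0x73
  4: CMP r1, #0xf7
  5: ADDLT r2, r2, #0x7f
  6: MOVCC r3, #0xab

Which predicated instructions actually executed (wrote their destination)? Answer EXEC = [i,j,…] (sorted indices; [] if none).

EXEC = [2,3,5,6]

0: ✓ CMP  NZCV=0000
1: · SUBLT
2: ✓ SUBVC  r1←0xf6
3: ✓ SUBCC  r0←0x7a
4: ✓ CMP  NZCV=1000
5: ✓ ADDLT  r2←0x6c
6: ✓ MOVCC  r3←0xab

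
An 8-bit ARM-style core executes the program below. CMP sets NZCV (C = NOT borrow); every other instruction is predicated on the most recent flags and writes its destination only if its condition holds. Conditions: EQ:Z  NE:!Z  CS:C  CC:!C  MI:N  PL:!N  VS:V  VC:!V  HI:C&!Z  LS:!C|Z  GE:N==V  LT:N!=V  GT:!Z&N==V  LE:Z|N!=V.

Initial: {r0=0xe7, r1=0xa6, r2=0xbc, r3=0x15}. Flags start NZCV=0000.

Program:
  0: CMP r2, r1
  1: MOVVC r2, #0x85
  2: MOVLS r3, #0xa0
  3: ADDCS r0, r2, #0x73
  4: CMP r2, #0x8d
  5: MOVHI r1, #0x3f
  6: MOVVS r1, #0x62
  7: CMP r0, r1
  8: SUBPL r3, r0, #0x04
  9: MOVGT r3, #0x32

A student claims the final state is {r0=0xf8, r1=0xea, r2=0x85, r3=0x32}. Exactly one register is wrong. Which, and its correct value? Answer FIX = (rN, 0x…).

FIX = (r1, 0xa6)

0: ✓ CMP  NZCV=0010
1: ✓ MOVVC  r2←0x85
2: · MOVLS
3: ✓ ADDCS  r0←0xf8
4: ✓ CMP  NZCV=1000
5: · MOVHI
6: · MOVVS
7: ✓ CMP  NZCV=0010
8: ✓ SUBPL  r3←0xf4
9: ✓ MOVGT  r3←0x32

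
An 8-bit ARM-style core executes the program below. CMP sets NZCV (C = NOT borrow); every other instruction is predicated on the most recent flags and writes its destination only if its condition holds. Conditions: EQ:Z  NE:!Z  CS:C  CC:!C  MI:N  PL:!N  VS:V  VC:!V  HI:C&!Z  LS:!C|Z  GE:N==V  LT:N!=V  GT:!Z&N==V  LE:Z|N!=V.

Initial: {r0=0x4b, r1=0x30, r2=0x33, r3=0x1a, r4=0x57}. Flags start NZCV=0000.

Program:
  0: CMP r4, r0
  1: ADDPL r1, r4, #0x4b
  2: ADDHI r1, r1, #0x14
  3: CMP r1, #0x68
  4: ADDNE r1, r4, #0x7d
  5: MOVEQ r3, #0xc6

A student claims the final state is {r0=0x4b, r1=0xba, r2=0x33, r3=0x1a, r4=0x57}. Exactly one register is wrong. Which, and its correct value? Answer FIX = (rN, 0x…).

0: ✓ CMP  NZCV=0010
1: ✓ ADDPL  r1←0xa2
2: ✓ ADDHI  r1←0xb6
3: ✓ CMP  NZCV=0011
4: ✓ ADDNE  r1←0xd4
5: · MOVEQ

FIX = (r1, 0xd4)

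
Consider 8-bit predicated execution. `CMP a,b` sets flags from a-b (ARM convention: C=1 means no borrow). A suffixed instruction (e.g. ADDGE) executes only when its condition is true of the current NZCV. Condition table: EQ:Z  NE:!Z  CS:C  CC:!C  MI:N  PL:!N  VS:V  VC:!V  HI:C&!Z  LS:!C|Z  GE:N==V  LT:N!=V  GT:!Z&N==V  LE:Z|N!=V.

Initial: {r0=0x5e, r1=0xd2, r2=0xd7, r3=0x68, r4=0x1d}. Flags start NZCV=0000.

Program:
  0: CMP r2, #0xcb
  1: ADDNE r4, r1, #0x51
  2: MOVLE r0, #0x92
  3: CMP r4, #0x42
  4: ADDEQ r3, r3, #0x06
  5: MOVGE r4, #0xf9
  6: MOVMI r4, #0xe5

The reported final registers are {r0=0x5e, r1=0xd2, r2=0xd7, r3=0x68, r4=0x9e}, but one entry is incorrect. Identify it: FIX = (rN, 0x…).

FIX = (r4, 0xe5)

0: ✓ CMP  NZCV=0010
1: ✓ ADDNE  r4←0x23
2: · MOVLE
3: ✓ CMP  NZCV=1000
4: · ADDEQ
5: · MOVGE
6: ✓ MOVMI  r4←0xe5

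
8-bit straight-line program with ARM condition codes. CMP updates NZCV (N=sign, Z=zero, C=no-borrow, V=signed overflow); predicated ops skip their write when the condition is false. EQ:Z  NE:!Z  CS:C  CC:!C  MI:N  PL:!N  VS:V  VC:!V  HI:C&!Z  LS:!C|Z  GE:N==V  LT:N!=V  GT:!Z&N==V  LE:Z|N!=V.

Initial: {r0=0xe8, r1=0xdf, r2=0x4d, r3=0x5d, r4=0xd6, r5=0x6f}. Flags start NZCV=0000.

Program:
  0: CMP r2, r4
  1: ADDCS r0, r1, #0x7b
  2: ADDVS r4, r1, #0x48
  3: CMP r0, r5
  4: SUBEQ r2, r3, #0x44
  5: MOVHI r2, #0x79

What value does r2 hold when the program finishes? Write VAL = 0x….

[0] flags=0000 → (cmp)
[1] flags=0000 CS?F → skip
[2] flags=0000 VS?F → skip
[3] flags=0011 → (cmp)
[4] flags=0011 EQ?F → skip
[5] flags=0011 HI?T → r2=0x79

VAL = 0x79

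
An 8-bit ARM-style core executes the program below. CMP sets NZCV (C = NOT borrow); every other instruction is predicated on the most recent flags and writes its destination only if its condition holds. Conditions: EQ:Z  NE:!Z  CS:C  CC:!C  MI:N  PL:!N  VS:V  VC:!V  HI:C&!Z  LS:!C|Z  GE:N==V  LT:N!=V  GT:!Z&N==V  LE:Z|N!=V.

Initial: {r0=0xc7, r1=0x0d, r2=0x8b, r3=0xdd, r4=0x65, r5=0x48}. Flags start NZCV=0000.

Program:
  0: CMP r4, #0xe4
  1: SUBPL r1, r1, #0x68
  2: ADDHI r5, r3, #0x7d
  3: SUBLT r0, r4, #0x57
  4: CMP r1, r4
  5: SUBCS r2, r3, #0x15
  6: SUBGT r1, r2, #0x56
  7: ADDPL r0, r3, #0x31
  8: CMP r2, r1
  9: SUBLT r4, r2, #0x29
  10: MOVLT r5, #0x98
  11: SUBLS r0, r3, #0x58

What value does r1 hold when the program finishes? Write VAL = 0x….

0: ✓ CMP  NZCV=1001
1: · SUBPL
2: · ADDHI
3: · SUBLT
4: ✓ CMP  NZCV=1000
5: · SUBCS
6: · SUBGT
7: · ADDPL
8: ✓ CMP  NZCV=0011
9: ✓ SUBLT  r4←0x62
10: ✓ MOVLT  r5←0x98
11: · SUBLS

VAL = 0x0d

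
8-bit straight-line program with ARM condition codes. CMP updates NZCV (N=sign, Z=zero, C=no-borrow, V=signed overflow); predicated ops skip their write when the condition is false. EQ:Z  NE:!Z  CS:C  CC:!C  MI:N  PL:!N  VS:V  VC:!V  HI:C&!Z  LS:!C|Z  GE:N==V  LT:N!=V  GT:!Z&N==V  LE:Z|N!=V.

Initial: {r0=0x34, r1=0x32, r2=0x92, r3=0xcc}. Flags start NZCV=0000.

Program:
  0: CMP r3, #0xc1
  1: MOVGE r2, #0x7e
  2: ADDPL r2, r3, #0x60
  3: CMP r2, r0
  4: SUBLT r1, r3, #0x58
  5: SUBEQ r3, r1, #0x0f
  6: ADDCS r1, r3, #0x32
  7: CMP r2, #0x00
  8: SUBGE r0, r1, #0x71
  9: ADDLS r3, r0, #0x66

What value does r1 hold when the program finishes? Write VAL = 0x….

[0] flags=0010 → (cmp)
[1] flags=0010 GE?T → r2=0x7e
[2] flags=0010 PL?T → r2=0x2c
[3] flags=1000 → (cmp)
[4] flags=1000 LT?T → r1=0x74
[5] flags=1000 EQ?F → skip
[6] flags=1000 CS?F → skip
[7] flags=0010 → (cmp)
[8] flags=0010 GE?T → r0=0x03
[9] flags=0010 LS?F → skip

VAL = 0x74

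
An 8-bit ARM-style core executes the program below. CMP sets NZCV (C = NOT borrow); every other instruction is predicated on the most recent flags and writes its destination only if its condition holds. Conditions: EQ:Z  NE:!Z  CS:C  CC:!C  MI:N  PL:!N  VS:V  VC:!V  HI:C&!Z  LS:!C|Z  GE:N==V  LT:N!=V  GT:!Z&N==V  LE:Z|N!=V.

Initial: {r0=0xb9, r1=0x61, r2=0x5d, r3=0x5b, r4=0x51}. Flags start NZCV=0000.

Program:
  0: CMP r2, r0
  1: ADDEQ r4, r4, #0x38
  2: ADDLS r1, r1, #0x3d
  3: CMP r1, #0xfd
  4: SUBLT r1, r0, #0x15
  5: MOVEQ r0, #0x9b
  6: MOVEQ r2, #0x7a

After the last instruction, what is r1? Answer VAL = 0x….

[0] flags=1001 → (cmp)
[1] flags=1001 EQ?F → skip
[2] flags=1001 LS?T → r1=0x9e
[3] flags=1000 → (cmp)
[4] flags=1000 LT?T → r1=0xa4
[5] flags=1000 EQ?F → skip
[6] flags=1000 EQ?F → skip

VAL = 0xa4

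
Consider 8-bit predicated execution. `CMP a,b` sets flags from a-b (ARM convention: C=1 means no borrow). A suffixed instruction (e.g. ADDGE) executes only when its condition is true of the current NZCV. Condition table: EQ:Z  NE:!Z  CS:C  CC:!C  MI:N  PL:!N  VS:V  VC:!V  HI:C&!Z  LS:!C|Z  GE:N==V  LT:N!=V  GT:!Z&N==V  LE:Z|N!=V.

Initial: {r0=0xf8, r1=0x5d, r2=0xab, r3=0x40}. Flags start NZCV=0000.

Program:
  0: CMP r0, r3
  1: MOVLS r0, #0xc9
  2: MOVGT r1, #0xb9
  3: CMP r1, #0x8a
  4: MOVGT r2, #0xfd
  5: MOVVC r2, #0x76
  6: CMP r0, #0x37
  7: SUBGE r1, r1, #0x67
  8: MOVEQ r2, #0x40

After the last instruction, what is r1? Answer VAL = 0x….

VAL = 0x5d

[0] flags=1010 → (cmp)
[1] flags=1010 LS?F → skip
[2] flags=1010 GT?F → skip
[3] flags=1001 → (cmp)
[4] flags=1001 GT?T → r2=0xfd
[5] flags=1001 VC?F → skip
[6] flags=1010 → (cmp)
[7] flags=1010 GE?F → skip
[8] flags=1010 EQ?F → skip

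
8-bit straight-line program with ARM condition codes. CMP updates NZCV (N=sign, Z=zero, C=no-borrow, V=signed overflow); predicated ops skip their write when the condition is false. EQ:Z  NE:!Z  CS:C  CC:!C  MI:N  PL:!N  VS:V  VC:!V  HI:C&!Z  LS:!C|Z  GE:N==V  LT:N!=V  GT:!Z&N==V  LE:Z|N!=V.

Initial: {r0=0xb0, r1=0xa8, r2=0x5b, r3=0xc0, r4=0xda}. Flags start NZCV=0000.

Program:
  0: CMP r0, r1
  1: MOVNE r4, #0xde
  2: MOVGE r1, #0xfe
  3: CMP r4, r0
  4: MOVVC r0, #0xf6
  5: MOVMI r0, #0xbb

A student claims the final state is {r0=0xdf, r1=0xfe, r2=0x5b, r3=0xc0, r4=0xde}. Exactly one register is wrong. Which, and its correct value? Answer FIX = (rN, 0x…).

FIX = (r0, 0xf6)

0: ✓ CMP  NZCV=0010
1: ✓ MOVNE  r4←0xde
2: ✓ MOVGE  r1←0xfe
3: ✓ CMP  NZCV=0010
4: ✓ MOVVC  r0←0xf6
5: · MOVMI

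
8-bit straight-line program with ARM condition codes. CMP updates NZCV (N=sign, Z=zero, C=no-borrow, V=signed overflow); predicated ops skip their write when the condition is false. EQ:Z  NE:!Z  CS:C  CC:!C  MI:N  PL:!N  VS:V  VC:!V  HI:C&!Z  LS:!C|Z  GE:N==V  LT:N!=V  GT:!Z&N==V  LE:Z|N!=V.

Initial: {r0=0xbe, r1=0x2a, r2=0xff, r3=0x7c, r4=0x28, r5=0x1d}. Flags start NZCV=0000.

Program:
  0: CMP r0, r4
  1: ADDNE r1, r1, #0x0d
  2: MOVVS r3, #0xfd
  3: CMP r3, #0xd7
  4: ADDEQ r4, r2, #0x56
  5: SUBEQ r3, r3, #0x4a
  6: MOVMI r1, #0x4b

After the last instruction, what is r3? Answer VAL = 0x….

0: ✓ CMP  NZCV=1010
1: ✓ ADDNE  r1←0x37
2: · MOVVS
3: ✓ CMP  NZCV=1001
4: · ADDEQ
5: · SUBEQ
6: ✓ MOVMI  r1←0x4b

VAL = 0x7c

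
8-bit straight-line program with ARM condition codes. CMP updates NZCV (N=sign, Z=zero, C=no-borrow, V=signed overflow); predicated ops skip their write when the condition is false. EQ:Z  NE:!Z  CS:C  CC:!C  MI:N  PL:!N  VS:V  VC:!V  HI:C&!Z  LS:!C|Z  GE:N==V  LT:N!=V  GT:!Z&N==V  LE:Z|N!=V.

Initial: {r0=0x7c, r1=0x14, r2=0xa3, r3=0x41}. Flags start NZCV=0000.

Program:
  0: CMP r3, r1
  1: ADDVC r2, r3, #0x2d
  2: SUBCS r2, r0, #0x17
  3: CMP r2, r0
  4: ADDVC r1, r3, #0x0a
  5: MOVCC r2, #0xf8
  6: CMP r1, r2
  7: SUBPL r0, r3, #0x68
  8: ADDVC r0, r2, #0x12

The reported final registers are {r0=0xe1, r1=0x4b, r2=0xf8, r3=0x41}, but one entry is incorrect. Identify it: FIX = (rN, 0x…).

[0] flags=0010 → (cmp)
[1] flags=0010 VC?T → r2=0x6e
[2] flags=0010 CS?T → r2=0x65
[3] flags=1000 → (cmp)
[4] flags=1000 VC?T → r1=0x4b
[5] flags=1000 CC?T → r2=0xf8
[6] flags=0000 → (cmp)
[7] flags=0000 PL?T → r0=0xd9
[8] flags=0000 VC?T → r0=0x0a

FIX = (r0, 0x0a)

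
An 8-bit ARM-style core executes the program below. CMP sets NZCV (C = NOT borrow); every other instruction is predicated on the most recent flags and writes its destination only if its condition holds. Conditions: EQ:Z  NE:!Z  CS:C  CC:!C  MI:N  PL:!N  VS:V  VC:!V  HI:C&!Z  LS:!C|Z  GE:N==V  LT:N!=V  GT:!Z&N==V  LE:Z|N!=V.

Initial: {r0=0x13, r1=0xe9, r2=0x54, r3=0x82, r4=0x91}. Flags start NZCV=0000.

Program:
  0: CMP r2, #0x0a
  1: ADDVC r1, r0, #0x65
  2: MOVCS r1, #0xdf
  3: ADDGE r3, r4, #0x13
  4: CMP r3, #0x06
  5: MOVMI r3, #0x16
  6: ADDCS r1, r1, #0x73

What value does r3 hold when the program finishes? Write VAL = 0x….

VAL = 0x16

[0] flags=0010 → (cmp)
[1] flags=0010 VC?T → r1=0x78
[2] flags=0010 CS?T → r1=0xdf
[3] flags=0010 GE?T → r3=0xa4
[4] flags=1010 → (cmp)
[5] flags=1010 MI?T → r3=0x16
[6] flags=1010 CS?T → r1=0x52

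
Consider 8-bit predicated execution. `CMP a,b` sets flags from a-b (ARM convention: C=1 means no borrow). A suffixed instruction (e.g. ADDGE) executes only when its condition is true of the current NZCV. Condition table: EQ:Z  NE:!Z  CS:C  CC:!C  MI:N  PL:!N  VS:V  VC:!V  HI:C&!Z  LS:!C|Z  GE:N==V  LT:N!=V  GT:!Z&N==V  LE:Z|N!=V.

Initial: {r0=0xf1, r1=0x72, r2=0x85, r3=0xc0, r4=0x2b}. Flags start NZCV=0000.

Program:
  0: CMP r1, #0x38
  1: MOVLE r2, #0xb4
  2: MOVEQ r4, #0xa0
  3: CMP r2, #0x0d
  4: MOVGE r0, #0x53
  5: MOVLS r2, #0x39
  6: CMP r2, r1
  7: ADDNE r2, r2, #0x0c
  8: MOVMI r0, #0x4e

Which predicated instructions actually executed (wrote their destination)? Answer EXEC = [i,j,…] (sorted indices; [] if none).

EXEC = [7]

0: ✓ CMP  NZCV=0010
1: · MOVLE
2: · MOVEQ
3: ✓ CMP  NZCV=0011
4: · MOVGE
5: · MOVLS
6: ✓ CMP  NZCV=0011
7: ✓ ADDNE  r2←0x91
8: · MOVMI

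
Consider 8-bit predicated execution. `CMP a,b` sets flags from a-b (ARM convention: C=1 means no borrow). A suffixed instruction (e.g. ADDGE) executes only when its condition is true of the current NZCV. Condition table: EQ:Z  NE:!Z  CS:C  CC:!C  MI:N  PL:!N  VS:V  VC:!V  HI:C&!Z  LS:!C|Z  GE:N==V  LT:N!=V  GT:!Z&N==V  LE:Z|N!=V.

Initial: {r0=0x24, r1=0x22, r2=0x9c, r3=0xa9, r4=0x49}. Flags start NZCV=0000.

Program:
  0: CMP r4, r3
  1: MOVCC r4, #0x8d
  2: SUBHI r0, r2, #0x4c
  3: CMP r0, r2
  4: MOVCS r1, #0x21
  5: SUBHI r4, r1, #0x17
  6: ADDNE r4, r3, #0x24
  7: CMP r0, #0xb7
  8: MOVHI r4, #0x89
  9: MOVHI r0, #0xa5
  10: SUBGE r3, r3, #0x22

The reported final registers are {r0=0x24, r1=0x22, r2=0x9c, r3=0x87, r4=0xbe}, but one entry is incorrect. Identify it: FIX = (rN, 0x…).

0: ✓ CMP  NZCV=1001
1: ✓ MOVCC  r4←0x8d
2: · SUBHI
3: ✓ CMP  NZCV=1001
4: · MOVCS
5: · SUBHI
6: ✓ ADDNE  r4←0xcd
7: ✓ CMP  NZCV=0000
8: · MOVHI
9: · MOVHI
10: ✓ SUBGE  r3←0x87

FIX = (r4, 0xcd)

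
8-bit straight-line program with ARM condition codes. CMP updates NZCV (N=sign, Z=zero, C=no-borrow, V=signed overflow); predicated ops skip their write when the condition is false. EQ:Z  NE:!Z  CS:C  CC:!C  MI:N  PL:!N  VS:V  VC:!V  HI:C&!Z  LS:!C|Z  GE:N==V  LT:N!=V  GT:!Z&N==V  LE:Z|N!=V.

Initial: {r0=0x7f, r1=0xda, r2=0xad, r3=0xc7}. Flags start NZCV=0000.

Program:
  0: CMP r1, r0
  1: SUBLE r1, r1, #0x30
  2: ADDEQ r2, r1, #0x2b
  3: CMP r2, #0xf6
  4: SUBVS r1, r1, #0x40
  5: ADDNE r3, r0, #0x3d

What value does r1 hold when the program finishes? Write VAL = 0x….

[0] flags=0011 → (cmp)
[1] flags=0011 LE?T → r1=0xaa
[2] flags=0011 EQ?F → skip
[3] flags=1000 → (cmp)
[4] flags=1000 VS?F → skip
[5] flags=1000 NE?T → r3=0xbc

VAL = 0xaa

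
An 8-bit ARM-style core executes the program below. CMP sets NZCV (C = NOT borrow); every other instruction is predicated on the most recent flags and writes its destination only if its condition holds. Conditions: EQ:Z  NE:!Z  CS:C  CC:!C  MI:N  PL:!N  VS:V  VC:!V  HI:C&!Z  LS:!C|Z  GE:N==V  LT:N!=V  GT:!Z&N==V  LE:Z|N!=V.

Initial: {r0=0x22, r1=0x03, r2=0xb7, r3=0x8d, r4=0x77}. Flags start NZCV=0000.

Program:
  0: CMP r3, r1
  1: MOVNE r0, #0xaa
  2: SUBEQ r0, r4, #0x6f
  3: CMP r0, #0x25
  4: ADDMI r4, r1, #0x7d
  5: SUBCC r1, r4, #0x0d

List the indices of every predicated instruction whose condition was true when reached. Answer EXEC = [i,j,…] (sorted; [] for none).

0: ✓ CMP  NZCV=1010
1: ✓ MOVNE  r0←0xaa
2: · SUBEQ
3: ✓ CMP  NZCV=1010
4: ✓ ADDMI  r4←0x80
5: · SUBCC

EXEC = [1,4]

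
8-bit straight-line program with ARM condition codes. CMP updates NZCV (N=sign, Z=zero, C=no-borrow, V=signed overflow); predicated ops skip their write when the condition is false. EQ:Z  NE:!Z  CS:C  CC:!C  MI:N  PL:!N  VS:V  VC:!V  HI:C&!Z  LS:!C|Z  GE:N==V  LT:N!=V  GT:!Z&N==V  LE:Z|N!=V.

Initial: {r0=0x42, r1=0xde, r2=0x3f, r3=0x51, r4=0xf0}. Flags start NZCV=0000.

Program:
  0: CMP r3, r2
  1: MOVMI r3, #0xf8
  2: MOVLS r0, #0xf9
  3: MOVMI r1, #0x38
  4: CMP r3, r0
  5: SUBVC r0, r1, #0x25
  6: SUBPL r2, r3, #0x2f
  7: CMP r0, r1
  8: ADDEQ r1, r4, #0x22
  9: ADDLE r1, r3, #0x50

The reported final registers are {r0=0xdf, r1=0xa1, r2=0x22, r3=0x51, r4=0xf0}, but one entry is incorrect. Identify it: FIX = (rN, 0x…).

[0] flags=0010 → (cmp)
[1] flags=0010 MI?F → skip
[2] flags=0010 LS?F → skip
[3] flags=0010 MI?F → skip
[4] flags=0010 → (cmp)
[5] flags=0010 VC?T → r0=0xb9
[6] flags=0010 PL?T → r2=0x22
[7] flags=1000 → (cmp)
[8] flags=1000 EQ?F → skip
[9] flags=1000 LE?T → r1=0xa1

FIX = (r0, 0xb9)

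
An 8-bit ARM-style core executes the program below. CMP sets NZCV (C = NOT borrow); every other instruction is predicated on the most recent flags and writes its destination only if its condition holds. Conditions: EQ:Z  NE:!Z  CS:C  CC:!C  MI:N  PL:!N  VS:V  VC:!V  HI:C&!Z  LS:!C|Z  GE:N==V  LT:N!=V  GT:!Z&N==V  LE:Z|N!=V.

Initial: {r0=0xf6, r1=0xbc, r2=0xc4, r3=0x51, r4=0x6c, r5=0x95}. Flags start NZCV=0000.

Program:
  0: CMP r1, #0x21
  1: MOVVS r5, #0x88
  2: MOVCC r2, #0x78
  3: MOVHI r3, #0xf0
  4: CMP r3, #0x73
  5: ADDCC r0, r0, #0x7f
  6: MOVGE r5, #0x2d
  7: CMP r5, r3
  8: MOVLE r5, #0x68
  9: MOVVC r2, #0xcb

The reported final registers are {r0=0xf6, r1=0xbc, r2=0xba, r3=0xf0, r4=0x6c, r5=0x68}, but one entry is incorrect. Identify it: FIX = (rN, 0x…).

FIX = (r2, 0xcb)

0: ✓ CMP  NZCV=1010
1: · MOVVS
2: · MOVCC
3: ✓ MOVHI  r3←0xf0
4: ✓ CMP  NZCV=0011
5: · ADDCC
6: · MOVGE
7: ✓ CMP  NZCV=1000
8: ✓ MOVLE  r5←0x68
9: ✓ MOVVC  r2←0xcb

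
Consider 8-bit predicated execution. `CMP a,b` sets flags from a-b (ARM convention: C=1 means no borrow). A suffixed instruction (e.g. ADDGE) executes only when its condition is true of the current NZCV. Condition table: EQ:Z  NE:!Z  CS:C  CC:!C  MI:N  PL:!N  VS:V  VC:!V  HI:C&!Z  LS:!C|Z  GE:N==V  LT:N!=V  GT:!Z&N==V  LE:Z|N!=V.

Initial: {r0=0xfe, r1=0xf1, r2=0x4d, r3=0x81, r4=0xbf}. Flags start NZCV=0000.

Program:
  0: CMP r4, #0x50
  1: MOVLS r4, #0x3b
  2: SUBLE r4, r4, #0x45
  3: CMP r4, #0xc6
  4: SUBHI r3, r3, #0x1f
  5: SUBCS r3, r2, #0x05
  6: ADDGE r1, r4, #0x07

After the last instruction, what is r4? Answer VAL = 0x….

0: ✓ CMP  NZCV=0011
1: · MOVLS
2: ✓ SUBLE  r4←0x7a
3: ✓ CMP  NZCV=1001
4: · SUBHI
5: · SUBCS
6: ✓ ADDGE  r1←0x81

VAL = 0x7a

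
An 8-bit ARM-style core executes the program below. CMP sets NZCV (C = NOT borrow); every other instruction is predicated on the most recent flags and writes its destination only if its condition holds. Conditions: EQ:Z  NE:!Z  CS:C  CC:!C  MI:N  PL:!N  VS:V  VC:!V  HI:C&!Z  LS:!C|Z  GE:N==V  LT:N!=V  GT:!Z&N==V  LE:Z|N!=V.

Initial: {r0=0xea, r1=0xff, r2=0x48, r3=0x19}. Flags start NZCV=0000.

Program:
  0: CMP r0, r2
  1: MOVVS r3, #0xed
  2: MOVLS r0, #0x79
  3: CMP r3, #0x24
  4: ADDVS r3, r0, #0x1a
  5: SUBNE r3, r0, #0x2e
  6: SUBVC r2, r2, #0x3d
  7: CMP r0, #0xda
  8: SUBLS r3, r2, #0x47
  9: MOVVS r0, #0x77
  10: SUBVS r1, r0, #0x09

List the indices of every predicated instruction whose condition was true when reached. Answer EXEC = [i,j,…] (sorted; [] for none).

0: ✓ CMP  NZCV=1010
1: · MOVVS
2: · MOVLS
3: ✓ CMP  NZCV=1000
4: · ADDVS
5: ✓ SUBNE  r3←0xbc
6: ✓ SUBVC  r2←0x0b
7: ✓ CMP  NZCV=0010
8: · SUBLS
9: · MOVVS
10: · SUBVS

EXEC = [5,6]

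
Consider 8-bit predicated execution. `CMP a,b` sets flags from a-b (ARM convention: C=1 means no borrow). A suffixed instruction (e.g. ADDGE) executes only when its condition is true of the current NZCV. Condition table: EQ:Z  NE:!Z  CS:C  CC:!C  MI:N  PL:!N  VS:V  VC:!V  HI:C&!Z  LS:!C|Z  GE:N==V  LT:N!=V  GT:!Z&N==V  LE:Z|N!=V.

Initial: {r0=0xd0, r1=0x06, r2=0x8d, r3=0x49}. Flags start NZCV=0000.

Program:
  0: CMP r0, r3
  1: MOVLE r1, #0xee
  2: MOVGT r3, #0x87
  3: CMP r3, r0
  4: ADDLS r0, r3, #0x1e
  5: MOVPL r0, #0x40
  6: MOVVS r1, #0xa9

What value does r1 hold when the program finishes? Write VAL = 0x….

0: ✓ CMP  NZCV=1010
1: ✓ MOVLE  r1←0xee
2: · MOVGT
3: ✓ CMP  NZCV=0000
4: ✓ ADDLS  r0←0x67
5: ✓ MOVPL  r0←0x40
6: · MOVVS

VAL = 0xee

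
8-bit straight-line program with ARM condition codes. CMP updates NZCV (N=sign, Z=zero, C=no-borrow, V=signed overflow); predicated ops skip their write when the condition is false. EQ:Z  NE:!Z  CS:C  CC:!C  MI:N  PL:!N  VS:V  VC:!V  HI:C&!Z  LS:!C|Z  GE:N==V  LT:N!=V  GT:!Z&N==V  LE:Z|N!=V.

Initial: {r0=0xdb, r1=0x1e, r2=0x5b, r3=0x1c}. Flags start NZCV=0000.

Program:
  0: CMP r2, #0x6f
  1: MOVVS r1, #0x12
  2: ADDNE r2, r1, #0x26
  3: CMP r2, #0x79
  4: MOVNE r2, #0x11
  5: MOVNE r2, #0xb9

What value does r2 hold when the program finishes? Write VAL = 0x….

VAL = 0xb9

[0] flags=1000 → (cmp)
[1] flags=1000 VS?F → skip
[2] flags=1000 NE?T → r2=0x44
[3] flags=1000 → (cmp)
[4] flags=1000 NE?T → r2=0x11
[5] flags=1000 NE?T → r2=0xb9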